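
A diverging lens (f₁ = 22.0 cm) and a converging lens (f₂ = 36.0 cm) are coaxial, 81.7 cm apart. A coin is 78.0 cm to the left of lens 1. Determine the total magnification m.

f₁ = −22.0 cm (diverging).
Lens 1: 1/d_i1 = 1/(-22.0) − 1/(78.0) = -0.05828, so d_i1 = -17.16 cm; m₁ = −d_i1/d_o1 = +0.2200.
d_o2 = 81.7 − (-17.16) = 98.86 cm.
Lens 2: 1/d_i2 = 1/(36.0) − 1/(98.86) = 0.01766, so d_i2 = 56.62 cm; m₂ = −d_i2/d_o2 = -0.5727.
m = m₁·m₂ = (+0.2200)(-0.5727) = -0.126.

m = -0.126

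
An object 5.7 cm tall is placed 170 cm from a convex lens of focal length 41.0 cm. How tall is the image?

1/d_i = 1/f − 1/d_o = 1/(41.00) − 1/(170) = 0.01851, so d_i = 54.03 cm.
m = −d_i/d_o = -0.3178.
|h_i| = |m|·h_o = 0.3178 × 5.7 = 1.81 cm. The image is real, inverted and reduced, on the far side of the lens.

1.81 cm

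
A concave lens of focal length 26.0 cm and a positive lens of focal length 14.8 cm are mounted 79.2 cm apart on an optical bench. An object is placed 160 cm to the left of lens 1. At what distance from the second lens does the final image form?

Lens 1 is diverging, so f₁ = −26.0 cm.
Lens 1: 1/d_i1 = 1/f₁ − 1/d_o1 = 1/(-26.0) − 1/(160) = -0.04471, so d_i1 = -22.37 cm.
The intermediate image is 22.37 cm to the left of lens 1 (virtual), which is 79.2 − (-22.37) = 101.6 cm to the left of lens 2, so d_o2 = +101.6 cm.
Lens 2: 1/d_i2 = 1/f₂ − 1/d_o2 = 1/(14.8) − 1/(101.6) = 0.05773, so d_i2 = 17.3 cm.
The final image is real, 17.3 cm to the right of lens 2 (overall magnification ≈ -0.024).

17.3 cm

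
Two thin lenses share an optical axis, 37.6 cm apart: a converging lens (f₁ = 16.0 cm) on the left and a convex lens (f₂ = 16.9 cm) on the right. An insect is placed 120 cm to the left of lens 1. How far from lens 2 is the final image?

144 cm

Lens 1: 1/d_i1 = 1/f₁ − 1/d_o1 = 1/(16.0) − 1/(120) = 0.05417, so d_i1 = 18.46 cm.
The intermediate image is 18.46 cm to the right of lens 1, which is 37.6 − (18.46) = 19.14 cm to the left of lens 2, so d_o2 = +19.14 cm.
Lens 2: 1/d_i2 = 1/f₂ − 1/d_o2 = 1/(16.9) − 1/(19.14) = 0.006925, so d_i2 = 144 cm.
The final image is real, 144 cm to the right of lens 2 (overall magnification ≈ 1.2).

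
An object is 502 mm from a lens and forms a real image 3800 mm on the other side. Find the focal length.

Real image ⇒ d_i = +3800 mm.
1/f = 1/d_o + 1/d_i = 1/(502) + 1/(3800) = 0.002255, so f = 443 mm.
Since f is positive, the lens is converging.

f = 443 mm (converging)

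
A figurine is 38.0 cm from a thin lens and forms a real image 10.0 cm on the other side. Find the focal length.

Real image ⇒ d_i = +10.0 cm.
1/f = 1/d_o + 1/d_i = 1/(38.0) + 1/(10.0) = 0.1263, so f = 7.92 cm.
Since f is positive, the thin lens is converging.

f = 7.92 cm (converging)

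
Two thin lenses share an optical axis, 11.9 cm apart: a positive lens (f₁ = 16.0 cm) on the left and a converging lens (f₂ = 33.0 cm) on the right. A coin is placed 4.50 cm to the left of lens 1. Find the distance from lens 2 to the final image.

40.4 cm

Lens 1: 1/d_i1 = 1/f₁ − 1/d_o1 = 1/(16.0) − 1/(4.50) = -0.1597, so d_i1 = -6.261 cm.
The intermediate image is 6.261 cm to the left of lens 1 (virtual), which is 11.9 − (-6.261) = 18.16 cm to the left of lens 2, so d_o2 = +18.16 cm.
Lens 2: 1/d_i2 = 1/f₂ − 1/d_o2 = 1/(33.0) − 1/(18.16) = -0.02476, so d_i2 = -40.4 cm.
The final image is virtual, 40.4 cm to the left of lens 2 (overall magnification ≈ 3.1).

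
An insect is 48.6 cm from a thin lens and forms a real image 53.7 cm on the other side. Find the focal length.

Real image ⇒ d_i = +53.7 cm.
1/f = 1/d_o + 1/d_i = 1/(48.6) + 1/(53.7) = 0.03920, so f = 25.5 cm.
Since f is positive, the thin lens is converging.

f = 25.5 cm (converging)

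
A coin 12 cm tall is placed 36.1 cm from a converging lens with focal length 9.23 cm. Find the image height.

1/d_i = 1/f − 1/d_o = 1/(9.230) − 1/(36.1) = 0.08064, so d_i = 12.40 cm.
m = −d_i/d_o = -0.3435.
|h_i| = |m|·h_o = 0.3435 × 12 = 4.12 cm. The image is real, inverted and reduced, on the far side of the lens.

4.12 cm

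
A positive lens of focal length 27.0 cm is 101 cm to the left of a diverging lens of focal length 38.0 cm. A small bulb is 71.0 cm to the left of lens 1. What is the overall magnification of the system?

Lens 1: 1/d_i1 = 1/(27.0) − 1/(71.0) = 0.02295, so d_i1 = 43.57 cm; m₁ = −d_i1/d_o1 = -0.6137.
d_o2 = 101 − (43.57) = 57.43 cm.
f₂ = −38.0 cm (diverging).
Lens 2: 1/d_i2 = 1/(-38.0) − 1/(57.43) = -0.04373, so d_i2 = -22.87 cm; m₂ = −d_i2/d_o2 = +0.3982.
m = m₁·m₂ = (-0.6137)(+0.3982) = -0.244.

m = -0.244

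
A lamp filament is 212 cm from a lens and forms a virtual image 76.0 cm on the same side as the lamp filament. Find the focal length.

f = -118 cm (diverging)

Virtual image ⇒ d_i = −76.0 cm.
1/f = 1/d_o + 1/d_i = 1/(212) + 1/(-76.0) = -0.008441, so f = -118 cm.
Since f is negative, the lens is diverging.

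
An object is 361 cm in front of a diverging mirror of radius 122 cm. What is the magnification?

m = +0.145

f = R/2 = 122/2 = 61.00 cm; for a diverging mirror, f = -61.00 cm.
1/d_i = 1/f − 1/d_o = 1/(-61.00) − 1/(361) = -0.01916, so d_i = -52.18 cm.
m = −d_i/d_o = −(-52.18)/(361) = +0.145.
The image is virtual, upright and reduced, behind the mirror.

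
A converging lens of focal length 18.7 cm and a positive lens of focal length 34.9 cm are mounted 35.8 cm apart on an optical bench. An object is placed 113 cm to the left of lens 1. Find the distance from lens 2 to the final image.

21.7 cm

Lens 1: 1/d_i1 = 1/f₁ − 1/d_o1 = 1/(18.7) − 1/(113) = 0.04463, so d_i1 = 22.41 cm.
The intermediate image is 22.41 cm to the right of lens 1, which is 35.8 − (22.41) = 13.39 cm to the left of lens 2, so d_o2 = +13.39 cm.
Lens 2: 1/d_i2 = 1/f₂ − 1/d_o2 = 1/(34.9) − 1/(13.39) = -0.04603, so d_i2 = -21.7 cm.
The final image is virtual, 21.7 cm to the left of lens 2 (overall magnification ≈ -0.32).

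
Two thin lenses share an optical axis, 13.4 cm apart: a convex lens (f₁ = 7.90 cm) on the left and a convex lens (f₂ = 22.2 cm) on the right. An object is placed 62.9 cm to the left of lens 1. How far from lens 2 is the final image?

5.43 cm

Lens 1: 1/d_i1 = 1/f₁ − 1/d_o1 = 1/(7.90) − 1/(62.9) = 0.1107, so d_i1 = 9.035 cm.
The intermediate image is 9.035 cm to the right of lens 1, which is 13.4 − (9.035) = 4.365 cm to the left of lens 2, so d_o2 = +4.365 cm.
Lens 2: 1/d_i2 = 1/f₂ − 1/d_o2 = 1/(22.2) − 1/(4.365) = -0.1841, so d_i2 = -5.43 cm.
The final image is virtual, 5.43 cm to the left of lens 2 (overall magnification ≈ -0.18).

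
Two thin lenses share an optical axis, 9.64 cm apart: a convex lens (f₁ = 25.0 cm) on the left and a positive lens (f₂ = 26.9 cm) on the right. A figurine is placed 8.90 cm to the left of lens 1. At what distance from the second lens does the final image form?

183 cm

Lens 1: 1/d_i1 = 1/f₁ − 1/d_o1 = 1/(25.0) − 1/(8.90) = -0.07236, so d_i1 = -13.82 cm.
The intermediate image is 13.82 cm to the left of lens 1 (virtual), which is 9.64 − (-13.82) = 23.46 cm to the left of lens 2, so d_o2 = +23.46 cm.
Lens 2: 1/d_i2 = 1/f₂ − 1/d_o2 = 1/(26.9) − 1/(23.46) = -0.005451, so d_i2 = -183 cm.
The final image is virtual, 183 cm to the left of lens 2 (overall magnification ≈ 12).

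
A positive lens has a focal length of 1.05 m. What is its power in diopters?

P = +0.952 D

P = 1/f = 1/(1.05 m) = +0.952 D.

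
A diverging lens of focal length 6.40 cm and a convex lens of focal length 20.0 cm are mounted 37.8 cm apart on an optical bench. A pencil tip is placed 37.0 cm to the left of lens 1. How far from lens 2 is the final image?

Lens 1 is diverging, so f₁ = −6.40 cm.
Lens 1: 1/d_i1 = 1/f₁ − 1/d_o1 = 1/(-6.40) − 1/(37.0) = -0.1833, so d_i1 = -5.456 cm.
The intermediate image is 5.456 cm to the left of lens 1 (virtual), which is 37.8 − (-5.456) = 43.26 cm to the left of lens 2, so d_o2 = +43.26 cm.
Lens 2: 1/d_i2 = 1/f₂ − 1/d_o2 = 1/(20.0) − 1/(43.26) = 0.02688, so d_i2 = 37.2 cm.
The final image is real, 37.2 cm to the right of lens 2 (overall magnification ≈ -0.13).

37.2 cm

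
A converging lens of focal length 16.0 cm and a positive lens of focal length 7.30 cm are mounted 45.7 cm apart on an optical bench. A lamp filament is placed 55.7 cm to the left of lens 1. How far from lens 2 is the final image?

Lens 1: 1/d_i1 = 1/f₁ − 1/d_o1 = 1/(16.0) − 1/(55.7) = 0.04455, so d_i1 = 22.45 cm.
The intermediate image is 22.45 cm to the right of lens 1, which is 45.7 − (22.45) = 23.25 cm to the left of lens 2, so d_o2 = +23.25 cm.
Lens 2: 1/d_i2 = 1/f₂ − 1/d_o2 = 1/(7.30) − 1/(23.25) = 0.09398, so d_i2 = 10.6 cm.
The final image is real, 10.6 cm to the right of lens 2 (overall magnification ≈ 0.18).

10.6 cm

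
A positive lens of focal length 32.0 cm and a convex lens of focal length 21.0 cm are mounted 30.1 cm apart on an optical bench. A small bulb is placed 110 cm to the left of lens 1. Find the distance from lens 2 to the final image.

Lens 1: 1/d_i1 = 1/f₁ − 1/d_o1 = 1/(32.0) − 1/(110) = 0.02216, so d_i1 = 45.13 cm.
The intermediate image is 45.13 cm to the right of lens 1, which lies 15.03 cm to the right of lens 2 — a virtual object — so d_o2 = −15.03 cm.
Lens 2: 1/d_i2 = 1/f₂ − 1/d_o2 = 1/(21.0) − 1/(-15.03) = 0.1142, so d_i2 = 8.76 cm.
The final image is real, 8.76 cm to the right of lens 2 (overall magnification ≈ -0.24).

8.76 cm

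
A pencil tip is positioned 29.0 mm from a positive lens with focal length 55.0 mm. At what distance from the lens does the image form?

61.3 mm

Thin-lens equation: 1/d_i = 1/f − 1/d_o = 1/(55.00) − 1/(29.0) = 0.01818 − 0.03448 = -0.01630, so d_i = -61.3 mm.
The image is virtual, upright and enlarged, on the same side as the object.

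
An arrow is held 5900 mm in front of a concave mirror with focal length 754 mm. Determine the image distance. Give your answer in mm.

Mirror equation: 1/s_i = 1/f − 1/s_o = 1/(754.0) − 1/(5900) = 0.001326 − 0.0001695 = 0.001157, so s_i = 864 mm.
The image is real, inverted and reduced, in front of the mirror.

864 mm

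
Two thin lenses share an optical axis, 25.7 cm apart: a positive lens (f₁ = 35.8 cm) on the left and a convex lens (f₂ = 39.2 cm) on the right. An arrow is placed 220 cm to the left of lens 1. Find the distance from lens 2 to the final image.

11.9 cm

Lens 1: 1/d_i1 = 1/f₁ − 1/d_o1 = 1/(35.8) − 1/(220) = 0.02339, so d_i1 = 42.76 cm.
The intermediate image is 42.76 cm to the right of lens 1, which lies 17.06 cm to the right of lens 2 — a virtual object — so d_o2 = −17.06 cm.
Lens 2: 1/d_i2 = 1/f₂ − 1/d_o2 = 1/(39.2) − 1/(-17.06) = 0.08413, so d_i2 = 11.9 cm.
The final image is real, 11.9 cm to the right of lens 2 (overall magnification ≈ -0.14).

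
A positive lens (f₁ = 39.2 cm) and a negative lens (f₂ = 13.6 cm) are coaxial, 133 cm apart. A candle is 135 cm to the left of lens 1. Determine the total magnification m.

m = -0.0609

Lens 1: 1/d_i1 = 1/(39.2) − 1/(135) = 0.01810, so d_i1 = 55.24 cm; m₁ = −d_i1/d_o1 = -0.4092.
d_o2 = 133 − (55.24) = 77.76 cm.
f₂ = −13.6 cm (diverging).
Lens 2: 1/d_i2 = 1/(-13.6) − 1/(77.76) = -0.08639, so d_i2 = -11.58 cm; m₂ = −d_i2/d_o2 = +0.1489.
m = m₁·m₂ = (-0.4092)(+0.1489) = -0.0609.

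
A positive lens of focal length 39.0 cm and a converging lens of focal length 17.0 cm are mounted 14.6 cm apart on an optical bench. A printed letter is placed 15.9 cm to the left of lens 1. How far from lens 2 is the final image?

28.8 cm

Lens 1: 1/d_i1 = 1/f₁ − 1/d_o1 = 1/(39.0) − 1/(15.9) = -0.03725, so d_i1 = -26.84 cm.
The intermediate image is 26.84 cm to the left of lens 1 (virtual), which is 14.6 − (-26.84) = 41.44 cm to the left of lens 2, so d_o2 = +41.44 cm.
Lens 2: 1/d_i2 = 1/f₂ − 1/d_o2 = 1/(17.0) − 1/(41.44) = 0.03469, so d_i2 = 28.8 cm.
The final image is real, 28.8 cm to the right of lens 2 (overall magnification ≈ -1.2).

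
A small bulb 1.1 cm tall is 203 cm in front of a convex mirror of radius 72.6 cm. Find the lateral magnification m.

m = +0.152

f = R/2 = 72.6/2 = 36.30 cm; for a convex mirror, f = -36.30 cm.
1/d_i = 1/f − 1/d_o = 1/(-36.30) − 1/(203) = -0.03247, so d_i = -30.79 cm.
m = −d_i/d_o = −(-30.79)/(203) = +0.152.
The image is virtual, upright and reduced, behind the mirror.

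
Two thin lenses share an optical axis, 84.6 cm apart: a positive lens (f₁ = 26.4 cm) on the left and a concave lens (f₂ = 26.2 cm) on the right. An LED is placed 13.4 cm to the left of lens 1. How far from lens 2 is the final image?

Lens 1: 1/d_i1 = 1/f₁ − 1/d_o1 = 1/(26.4) − 1/(13.4) = -0.03675, so d_i1 = -27.21 cm.
The intermediate image is 27.21 cm to the left of lens 1 (virtual), which is 84.6 − (-27.21) = 111.8 cm to the left of lens 2, so d_o2 = +111.8 cm.
Lens 2 is diverging, so f₂ = −26.2 cm.
Lens 2: 1/d_i2 = 1/f₂ − 1/d_o2 = 1/(-26.2) − 1/(111.8) = -0.04711, so d_i2 = -21.2 cm.
The final image is virtual, 21.2 cm to the left of lens 2 (overall magnification ≈ 0.39).

21.2 cm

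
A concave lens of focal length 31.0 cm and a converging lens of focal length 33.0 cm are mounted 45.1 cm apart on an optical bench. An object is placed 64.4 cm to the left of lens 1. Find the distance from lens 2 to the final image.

Lens 1 is diverging, so f₁ = −31.0 cm.
Lens 1: 1/d_i1 = 1/f₁ − 1/d_o1 = 1/(-31.0) − 1/(64.4) = -0.04779, so d_i1 = -20.93 cm.
The intermediate image is 20.93 cm to the left of lens 1 (virtual), which is 45.1 − (-20.93) = 66.03 cm to the left of lens 2, so d_o2 = +66.03 cm.
Lens 2: 1/d_i2 = 1/f₂ − 1/d_o2 = 1/(33.0) − 1/(66.03) = 0.01516, so d_i2 = 66.0 cm.
The final image is real, 66.0 cm to the right of lens 2 (overall magnification ≈ -0.32).

66.0 cm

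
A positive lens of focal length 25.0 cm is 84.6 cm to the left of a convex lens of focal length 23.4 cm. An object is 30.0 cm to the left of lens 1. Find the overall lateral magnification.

Lens 1: 1/d_i1 = 1/(25.0) − 1/(30.0) = 0.006667, so d_i1 = 150.0 cm; m₁ = −d_i1/d_o1 = -5.000.
d_o2 = 84.6 − (150.0) = -65.40 cm (virtual object).
Lens 2: 1/d_i2 = 1/(23.4) − 1/(-65.40) = 0.05803, so d_i2 = 17.23 cm; m₂ = −d_i2/d_o2 = +0.2635.
m = m₁·m₂ = (-5.000)(+0.2635) = -1.32.

m = -1.32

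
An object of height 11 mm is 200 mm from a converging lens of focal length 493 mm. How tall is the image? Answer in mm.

18.5 mm

1/d_i = 1/f − 1/d_o = 1/(493.0) − 1/(200) = -0.002972, so d_i = -336.5 mm.
m = −d_i/d_o = +1.683.
|h_i| = |m|·h_o = 1.683 × 11 = 18.5 mm. The image is virtual, upright and enlarged, on the same side as the object.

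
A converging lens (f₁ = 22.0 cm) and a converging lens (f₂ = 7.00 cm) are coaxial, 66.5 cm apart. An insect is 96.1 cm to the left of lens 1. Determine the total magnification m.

Lens 1: 1/d_i1 = 1/(22.0) − 1/(96.1) = 0.03505, so d_i1 = 28.53 cm; m₁ = −d_i1/d_o1 = -0.2969.
d_o2 = 66.5 − (28.53) = 37.97 cm.
Lens 2: 1/d_i2 = 1/(7.00) − 1/(37.97) = 0.1165, so d_i2 = 8.582 cm; m₂ = −d_i2/d_o2 = -0.2260.
m = m₁·m₂ = (-0.2969)(-0.2260) = +0.0671.

m = +0.0671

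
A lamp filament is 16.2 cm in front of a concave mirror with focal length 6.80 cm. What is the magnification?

1/d_i = 1/f − 1/d_o = 1/(6.800) − 1/(16.2) = 0.08533, so d_i = 11.72 cm.
m = −d_i/d_o = −(11.72)/(16.2) = -0.723.
The image is real, inverted and reduced, in front of the mirror.

m = -0.723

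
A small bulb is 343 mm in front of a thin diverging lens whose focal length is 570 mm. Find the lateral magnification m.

m = +0.624

For a diverging lens, f = -570 mm.
1/d_i = 1/f − 1/d_o = 1/(-570.0) − 1/(343) = -0.004670, so d_i = -214.1 mm.
m = −d_i/d_o = −(-214.1)/(343) = +0.624.
The image is virtual, upright and reduced, on the same side as the object.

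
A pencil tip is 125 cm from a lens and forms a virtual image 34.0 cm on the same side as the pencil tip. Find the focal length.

f = -46.7 cm (diverging)

Virtual image ⇒ d_i = −34.0 cm.
1/f = 1/d_o + 1/d_i = 1/(125) + 1/(-34.0) = -0.02141, so f = -46.7 cm.
Since f is negative, the lens is diverging.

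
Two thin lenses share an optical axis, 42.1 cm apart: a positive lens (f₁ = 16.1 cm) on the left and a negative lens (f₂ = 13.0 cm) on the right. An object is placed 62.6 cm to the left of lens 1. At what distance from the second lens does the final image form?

7.94 cm

Lens 1: 1/d_i1 = 1/f₁ − 1/d_o1 = 1/(16.1) − 1/(62.6) = 0.04614, so d_i1 = 21.67 cm.
The intermediate image is 21.67 cm to the right of lens 1, which is 42.1 − (21.67) = 20.43 cm to the left of lens 2, so d_o2 = +20.43 cm.
Lens 2 is diverging, so f₂ = −13.0 cm.
Lens 2: 1/d_i2 = 1/f₂ − 1/d_o2 = 1/(-13.0) − 1/(20.43) = -0.1259, so d_i2 = -7.94 cm.
The final image is virtual, 7.94 cm to the left of lens 2 (overall magnification ≈ -0.13).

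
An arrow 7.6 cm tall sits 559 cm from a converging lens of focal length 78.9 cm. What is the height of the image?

1.25 cm

1/d_i = 1/f − 1/d_o = 1/(78.90) − 1/(559) = 0.01089, so d_i = 91.87 cm.
m = −d_i/d_o = -0.1643.
|h_i| = |m|·h_o = 0.1643 × 7.6 = 1.25 cm. The image is real, inverted and reduced, on the far side of the lens.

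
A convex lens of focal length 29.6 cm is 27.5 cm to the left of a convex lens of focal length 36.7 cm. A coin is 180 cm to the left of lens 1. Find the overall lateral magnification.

m = -0.162

Lens 1: 1/d_i1 = 1/(29.6) − 1/(180) = 0.02823, so d_i1 = 35.43 cm; m₁ = −d_i1/d_o1 = -0.1968.
d_o2 = 27.5 − (35.43) = -7.930 cm (virtual object).
Lens 2: 1/d_i2 = 1/(36.7) − 1/(-7.930) = 0.1534, so d_i2 = 6.521 cm; m₂ = −d_i2/d_o2 = +0.8223.
m = m₁·m₂ = (-0.1968)(+0.8223) = -0.162.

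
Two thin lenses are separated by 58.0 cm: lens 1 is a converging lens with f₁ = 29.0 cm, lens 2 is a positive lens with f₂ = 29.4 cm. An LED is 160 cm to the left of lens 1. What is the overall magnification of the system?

m = -0.954

Lens 1: 1/d_i1 = 1/(29.0) − 1/(160) = 0.02823, so d_i1 = 35.42 cm; m₁ = −d_i1/d_o1 = -0.2214.
d_o2 = 58.0 − (35.42) = 22.58 cm.
Lens 2: 1/d_i2 = 1/(29.4) − 1/(22.58) = -0.01027, so d_i2 = -97.34 cm; m₂ = −d_i2/d_o2 = +4.311.
m = m₁·m₂ = (-0.2214)(+4.311) = -0.954.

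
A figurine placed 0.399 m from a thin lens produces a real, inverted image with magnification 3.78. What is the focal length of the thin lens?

m = −d_i/d_o ⇒ d_i = −m·d_o = −(-3.78)·(0.399) = 1.508 m.
1/f = 1/d_o + 1/d_i = 1/(0.399) + 1/(1.508) = 3.169, so f = 0.316 m.
Since f is positive, the thin lens is converging.

f = 0.316 m (converging)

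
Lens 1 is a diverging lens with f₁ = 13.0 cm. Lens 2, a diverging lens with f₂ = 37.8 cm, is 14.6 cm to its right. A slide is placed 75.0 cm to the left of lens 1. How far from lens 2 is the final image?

15.3 cm

Lens 1 is diverging, so f₁ = −13.0 cm.
Lens 1: 1/d_i1 = 1/f₁ − 1/d_o1 = 1/(-13.0) − 1/(75.0) = -0.09026, so d_i1 = -11.08 cm.
The intermediate image is 11.08 cm to the left of lens 1 (virtual), which is 14.6 − (-11.08) = 25.68 cm to the left of lens 2, so d_o2 = +25.68 cm.
Lens 2 is diverging, so f₂ = −37.8 cm.
Lens 2: 1/d_i2 = 1/f₂ − 1/d_o2 = 1/(-37.8) − 1/(25.68) = -0.06540, so d_i2 = -15.3 cm.
The final image is virtual, 15.3 cm to the left of lens 2 (overall magnification ≈ 0.088).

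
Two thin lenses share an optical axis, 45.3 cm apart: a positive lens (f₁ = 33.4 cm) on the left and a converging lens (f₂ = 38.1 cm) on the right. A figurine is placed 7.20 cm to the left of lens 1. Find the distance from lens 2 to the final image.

Lens 1: 1/d_i1 = 1/f₁ − 1/d_o1 = 1/(33.4) − 1/(7.20) = -0.1089, so d_i1 = -9.179 cm.
The intermediate image is 9.179 cm to the left of lens 1 (virtual), which is 45.3 − (-9.179) = 54.48 cm to the left of lens 2, so d_o2 = +54.48 cm.
Lens 2: 1/d_i2 = 1/f₂ − 1/d_o2 = 1/(38.1) − 1/(54.48) = 0.007891, so d_i2 = 127 cm.
The final image is real, 127 cm to the right of lens 2 (overall magnification ≈ -3.0).

127 cm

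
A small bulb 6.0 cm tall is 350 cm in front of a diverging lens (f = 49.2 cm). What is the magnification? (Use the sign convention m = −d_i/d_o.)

m = +0.123

For a diverging lens, f = -49.2 cm.
1/d_i = 1/f − 1/d_o = 1/(-49.20) − 1/(350) = -0.02318, so d_i = -43.14 cm.
m = −d_i/d_o = −(-43.14)/(350) = +0.123.
The image is virtual, upright and reduced, on the same side as the object.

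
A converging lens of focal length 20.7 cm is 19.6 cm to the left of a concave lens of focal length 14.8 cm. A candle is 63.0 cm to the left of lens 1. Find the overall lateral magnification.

m = -2.03

Lens 1: 1/d_i1 = 1/(20.7) − 1/(63.0) = 0.03244, so d_i1 = 30.83 cm; m₁ = −d_i1/d_o1 = -0.4894.
d_o2 = 19.6 − (30.83) = -11.23 cm (virtual object).
f₂ = −14.8 cm (diverging).
Lens 2: 1/d_i2 = 1/(-14.8) − 1/(-11.23) = 0.02148, so d_i2 = 46.56 cm; m₂ = −d_i2/d_o2 = +4.146.
m = m₁·m₂ = (-0.4894)(+4.146) = -2.03.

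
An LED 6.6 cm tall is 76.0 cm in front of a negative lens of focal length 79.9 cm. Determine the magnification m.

For a negative lens, f = -79.9 cm.
1/d_i = 1/f − 1/d_o = 1/(-79.90) − 1/(76.0) = -0.02567, so d_i = -38.95 cm.
m = −d_i/d_o = −(-38.95)/(76.0) = +0.513.
The image is virtual, upright and reduced, on the same side as the object.

m = +0.513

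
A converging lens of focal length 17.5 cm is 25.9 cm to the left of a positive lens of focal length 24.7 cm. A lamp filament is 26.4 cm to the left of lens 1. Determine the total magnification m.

m = -0.958

Lens 1: 1/d_i1 = 1/(17.5) − 1/(26.4) = 0.01926, so d_i1 = 51.91 cm; m₁ = −d_i1/d_o1 = -1.966.
d_o2 = 25.9 − (51.91) = -26.01 cm (virtual object).
Lens 2: 1/d_i2 = 1/(24.7) − 1/(-26.01) = 0.07893, so d_i2 = 12.67 cm; m₂ = −d_i2/d_o2 = +0.4871.
m = m₁·m₂ = (-1.966)(+0.4871) = -0.958.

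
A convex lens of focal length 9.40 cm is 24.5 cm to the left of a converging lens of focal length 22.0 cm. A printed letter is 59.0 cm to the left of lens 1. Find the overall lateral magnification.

m = -0.480

Lens 1: 1/d_i1 = 1/(9.40) − 1/(59.0) = 0.08943, so d_i1 = 11.18 cm; m₁ = −d_i1/d_o1 = -0.1895.
d_o2 = 24.5 − (11.18) = 13.32 cm.
Lens 2: 1/d_i2 = 1/(22.0) − 1/(13.32) = -0.02962, so d_i2 = -33.76 cm; m₂ = −d_i2/d_o2 = +2.535.
m = m₁·m₂ = (-0.1895)(+2.535) = -0.480.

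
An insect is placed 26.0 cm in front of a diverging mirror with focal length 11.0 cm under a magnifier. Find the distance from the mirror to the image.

For a diverging mirror, f = -11.0 cm.
Mirror equation: 1/d_i = 1/f − 1/d_o = 1/(-11.00) − 1/(26.0) = -0.09091 − 0.03846 = -0.1294, so d_i = -7.73 cm.
The image is virtual, upright and reduced, behind the mirror.

7.73 cm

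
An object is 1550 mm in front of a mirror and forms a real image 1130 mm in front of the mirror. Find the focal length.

f = 654 mm (concave)

Real image ⇒ d_i = +1130 mm.
1/f = 1/d_o + 1/d_i = 1/(1550) + 1/(1130) = 0.001530, so f = 654 mm.
Since f is positive, the mirror is concave.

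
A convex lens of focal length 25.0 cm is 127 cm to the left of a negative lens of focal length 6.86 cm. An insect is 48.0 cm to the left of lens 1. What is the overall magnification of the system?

Lens 1: 1/d_i1 = 1/(25.0) − 1/(48.0) = 0.01917, so d_i1 = 52.17 cm; m₁ = −d_i1/d_o1 = -1.087.
d_o2 = 127 − (52.17) = 74.83 cm.
f₂ = −6.86 cm (diverging).
Lens 2: 1/d_i2 = 1/(-6.86) − 1/(74.83) = -0.1591, so d_i2 = -6.284 cm; m₂ = −d_i2/d_o2 = +0.08398.
m = m₁·m₂ = (-1.087)(+0.08398) = -0.0913.

m = -0.0913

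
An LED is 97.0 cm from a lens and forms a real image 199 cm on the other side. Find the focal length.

f = 65.2 cm (converging)

Real image ⇒ d_i = +199 cm.
1/f = 1/d_o + 1/d_i = 1/(97.0) + 1/(199) = 0.01533, so f = 65.2 cm.
Since f is positive, the lens is converging.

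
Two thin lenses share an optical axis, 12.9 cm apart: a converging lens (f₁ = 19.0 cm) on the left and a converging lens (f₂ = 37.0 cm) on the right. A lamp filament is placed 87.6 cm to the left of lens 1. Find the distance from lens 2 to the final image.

8.69 cm

Lens 1: 1/d_i1 = 1/f₁ − 1/d_o1 = 1/(19.0) − 1/(87.6) = 0.04122, so d_i1 = 24.26 cm.
The intermediate image is 24.26 cm to the right of lens 1, which lies 11.36 cm to the right of lens 2 — a virtual object — so d_o2 = −11.36 cm.
Lens 2: 1/d_i2 = 1/f₂ − 1/d_o2 = 1/(37.0) − 1/(-11.36) = 0.1151, so d_i2 = 8.69 cm.
The final image is real, 8.69 cm to the right of lens 2 (overall magnification ≈ -0.21).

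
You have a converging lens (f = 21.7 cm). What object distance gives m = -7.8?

24.5 cm

m = −d_i/d_o ⇒ d_i = −m·d_o.
1/f = 1/d_o + 1/d_i = 1/d_o − 1/(m·d_o) = (1 − 1/m)/d_o, so d_o = f(1 − 1/m) = (21.70)(1 − 1/(-7.8)) = 24.5 cm.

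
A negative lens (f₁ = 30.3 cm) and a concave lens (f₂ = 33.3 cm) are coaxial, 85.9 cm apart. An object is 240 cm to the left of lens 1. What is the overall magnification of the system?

f₁ = −30.3 cm (diverging).
Lens 1: 1/d_i1 = 1/(-30.3) − 1/(240) = -0.03717, so d_i1 = -26.90 cm; m₁ = −d_i1/d_o1 = +0.1121.
d_o2 = 85.9 − (-26.90) = 112.8 cm.
f₂ = −33.3 cm (diverging).
Lens 2: 1/d_i2 = 1/(-33.3) − 1/(112.8) = -0.03890, so d_i2 = -25.71 cm; m₂ = −d_i2/d_o2 = +0.2279.
m = m₁·m₂ = (+0.1121)(+0.2279) = +0.0255.

m = +0.0255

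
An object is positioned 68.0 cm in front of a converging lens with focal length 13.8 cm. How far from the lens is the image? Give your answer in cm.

Lens equation: 1/d_i = 1/f − 1/d_o = 1/(13.80) − 1/(68.0) = 0.07246 − 0.01471 = 0.05776, so d_i = 17.3 cm.
The image is real, inverted and reduced, on the far side of the lens.

17.3 cm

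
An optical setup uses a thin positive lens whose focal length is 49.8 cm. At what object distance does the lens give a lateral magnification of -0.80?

m = −d_i/d_o ⇒ d_i = −m·d_o.
1/f = 1/d_o + 1/d_i = 1/d_o − 1/(m·d_o) = (1 − 1/m)/d_o, so d_o = f(1 − 1/m) = (49.80)(1 − 1/(-0.80)) = 112 cm.

112 cm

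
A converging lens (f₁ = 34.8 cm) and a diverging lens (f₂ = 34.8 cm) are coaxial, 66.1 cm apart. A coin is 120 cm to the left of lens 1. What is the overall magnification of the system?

m = -0.274

Lens 1: 1/d_i1 = 1/(34.8) − 1/(120) = 0.02040, so d_i1 = 49.01 cm; m₁ = −d_i1/d_o1 = -0.4084.
d_o2 = 66.1 − (49.01) = 17.09 cm.
f₂ = −34.8 cm (diverging).
Lens 2: 1/d_i2 = 1/(-34.8) − 1/(17.09) = -0.08725, so d_i2 = -11.46 cm; m₂ = −d_i2/d_o2 = +0.6706.
m = m₁·m₂ = (-0.4084)(+0.6706) = -0.274.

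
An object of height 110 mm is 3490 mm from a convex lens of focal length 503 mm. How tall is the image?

1/d_i = 1/f − 1/d_o = 1/(503.0) − 1/(3490) = 0.001702, so d_i = 587.7 mm.
m = −d_i/d_o = -0.1684.
|h_i| = |m|·h_o = 0.1684 × 110 = 18.5 mm. The image is real, inverted and reduced, on the far side of the lens.

18.5 mm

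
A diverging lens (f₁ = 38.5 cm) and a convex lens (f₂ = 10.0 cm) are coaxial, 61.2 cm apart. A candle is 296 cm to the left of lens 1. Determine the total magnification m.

f₁ = −38.5 cm (diverging).
Lens 1: 1/d_i1 = 1/(-38.5) − 1/(296) = -0.02935, so d_i1 = -34.07 cm; m₁ = −d_i1/d_o1 = +0.1151.
d_o2 = 61.2 − (-34.07) = 95.27 cm.
Lens 2: 1/d_i2 = 1/(10.0) − 1/(95.27) = 0.08950, so d_i2 = 11.17 cm; m₂ = −d_i2/d_o2 = -0.1173.
m = m₁·m₂ = (+0.1151)(-0.1173) = -0.0135.

m = -0.0135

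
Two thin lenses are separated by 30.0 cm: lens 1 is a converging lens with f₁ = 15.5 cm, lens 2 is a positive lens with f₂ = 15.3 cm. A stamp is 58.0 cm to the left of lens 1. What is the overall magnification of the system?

Lens 1: 1/d_i1 = 1/(15.5) − 1/(58.0) = 0.04727, so d_i1 = 21.15 cm; m₁ = −d_i1/d_o1 = -0.3647.
d_o2 = 30.0 − (21.15) = 8.850 cm.
Lens 2: 1/d_i2 = 1/(15.3) − 1/(8.850) = -0.04763, so d_i2 = -20.99 cm; m₂ = −d_i2/d_o2 = +2.372.
m = m₁·m₂ = (-0.3647)(+2.372) = -0.865.

m = -0.865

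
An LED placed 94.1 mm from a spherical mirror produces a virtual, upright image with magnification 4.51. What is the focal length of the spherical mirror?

f = 121 mm (concave)

m = −d_i/d_o ⇒ d_i = −m·d_o = −(+4.51)·(94.1) = -424.4 mm.
1/f = 1/d_o + 1/d_i = 1/(94.1) + 1/(-424.4) = 0.008271, so f = 121 mm.
Since f is positive, the spherical mirror is concave.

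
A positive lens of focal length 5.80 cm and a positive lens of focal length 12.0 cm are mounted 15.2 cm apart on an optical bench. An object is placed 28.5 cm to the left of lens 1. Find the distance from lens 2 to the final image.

23.3 cm

Lens 1: 1/d_i1 = 1/f₁ − 1/d_o1 = 1/(5.80) − 1/(28.5) = 0.1373, so d_i1 = 7.282 cm.
The intermediate image is 7.282 cm to the right of lens 1, which is 15.2 − (7.282) = 7.918 cm to the left of lens 2, so d_o2 = +7.918 cm.
Lens 2: 1/d_i2 = 1/f₂ − 1/d_o2 = 1/(12.0) − 1/(7.918) = -0.04296, so d_i2 = -23.3 cm.
The final image is virtual, 23.3 cm to the left of lens 2 (overall magnification ≈ -0.75).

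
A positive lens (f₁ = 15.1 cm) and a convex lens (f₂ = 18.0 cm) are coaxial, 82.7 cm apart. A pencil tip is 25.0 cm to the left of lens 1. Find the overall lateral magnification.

m = +1.03

Lens 1: 1/d_i1 = 1/(15.1) − 1/(25.0) = 0.02623, so d_i1 = 38.13 cm; m₁ = −d_i1/d_o1 = -1.525.
d_o2 = 82.7 − (38.13) = 44.57 cm.
Lens 2: 1/d_i2 = 1/(18.0) − 1/(44.57) = 0.03312, so d_i2 = 30.19 cm; m₂ = −d_i2/d_o2 = -0.6775.
m = m₁·m₂ = (-1.525)(-0.6775) = +1.03.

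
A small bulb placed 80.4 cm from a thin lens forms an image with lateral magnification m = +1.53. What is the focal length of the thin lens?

f = 232 cm (converging)

m = −d_i/d_o ⇒ d_i = −m·d_o = −(+1.53)·(80.4) = -123.0 cm.
1/f = 1/d_o + 1/d_i = 1/(80.4) + 1/(-123.0) = 0.004308, so f = 232 cm.
Since f is positive, the thin lens is converging.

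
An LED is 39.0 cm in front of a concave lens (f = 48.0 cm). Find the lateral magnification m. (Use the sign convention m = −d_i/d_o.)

For a concave lens, f = -48.0 cm.
1/d_i = 1/f − 1/d_o = 1/(-48.00) − 1/(39.0) = -0.04647, so d_i = -21.52 cm.
m = −d_i/d_o = −(-21.52)/(39.0) = +0.552.
The image is virtual, upright and reduced, on the same side as the object.

m = +0.552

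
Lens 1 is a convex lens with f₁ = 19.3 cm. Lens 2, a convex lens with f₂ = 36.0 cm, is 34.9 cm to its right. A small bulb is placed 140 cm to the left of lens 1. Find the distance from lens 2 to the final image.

Lens 1: 1/d_i1 = 1/f₁ − 1/d_o1 = 1/(19.3) − 1/(140) = 0.04467, so d_i1 = 22.39 cm.
The intermediate image is 22.39 cm to the right of lens 1, which is 34.9 − (22.39) = 12.51 cm to the left of lens 2, so d_o2 = +12.51 cm.
Lens 2: 1/d_i2 = 1/f₂ − 1/d_o2 = 1/(36.0) − 1/(12.51) = -0.05216, so d_i2 = -19.2 cm.
The final image is virtual, 19.2 cm to the left of lens 2 (overall magnification ≈ -0.25).

19.2 cm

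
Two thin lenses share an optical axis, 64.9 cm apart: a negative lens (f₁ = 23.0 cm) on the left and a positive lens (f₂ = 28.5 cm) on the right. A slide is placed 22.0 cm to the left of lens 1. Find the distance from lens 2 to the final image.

45.5 cm

Lens 1 is diverging, so f₁ = −23.0 cm.
Lens 1: 1/d_i1 = 1/f₁ − 1/d_o1 = 1/(-23.0) − 1/(22.0) = -0.08893, so d_i1 = -11.24 cm.
The intermediate image is 11.24 cm to the left of lens 1 (virtual), which is 64.9 − (-11.24) = 76.14 cm to the left of lens 2, so d_o2 = +76.14 cm.
Lens 2: 1/d_i2 = 1/f₂ − 1/d_o2 = 1/(28.5) − 1/(76.14) = 0.02195, so d_i2 = 45.5 cm.
The final image is real, 45.5 cm to the right of lens 2 (overall magnification ≈ -0.31).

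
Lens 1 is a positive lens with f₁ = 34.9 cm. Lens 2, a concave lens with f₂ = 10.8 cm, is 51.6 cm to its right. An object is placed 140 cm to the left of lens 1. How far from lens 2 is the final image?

3.47 cm

Lens 1: 1/d_i1 = 1/f₁ − 1/d_o1 = 1/(34.9) − 1/(140) = 0.02151, so d_i1 = 46.49 cm.
The intermediate image is 46.49 cm to the right of lens 1, which is 51.6 − (46.49) = 5.110 cm to the left of lens 2, so d_o2 = +5.110 cm.
Lens 2 is diverging, so f₂ = −10.8 cm.
Lens 2: 1/d_i2 = 1/f₂ − 1/d_o2 = 1/(-10.8) − 1/(5.110) = -0.2883, so d_i2 = -3.47 cm.
The final image is virtual, 3.47 cm to the left of lens 2 (overall magnification ≈ -0.23).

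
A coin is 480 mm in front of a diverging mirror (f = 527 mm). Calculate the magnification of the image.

For a diverging mirror, f = -527 mm.
1/d_i = 1/f − 1/d_o = 1/(-527.0) − 1/(480) = -0.003981, so d_i = -251.2 mm.
m = −d_i/d_o = −(-251.2)/(480) = +0.523.
The image is virtual, upright and reduced, behind the mirror.

m = +0.523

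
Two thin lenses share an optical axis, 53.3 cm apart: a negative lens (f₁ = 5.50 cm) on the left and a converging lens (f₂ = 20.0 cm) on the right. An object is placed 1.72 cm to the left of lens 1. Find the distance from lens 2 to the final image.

Lens 1 is diverging, so f₁ = −5.50 cm.
Lens 1: 1/d_i1 = 1/f₁ − 1/d_o1 = 1/(-5.50) − 1/(1.72) = -0.7632, so d_i1 = -1.310 cm.
The intermediate image is 1.310 cm to the left of lens 1 (virtual), which is 53.3 − (-1.310) = 54.61 cm to the left of lens 2, so d_o2 = +54.61 cm.
Lens 2: 1/d_i2 = 1/f₂ − 1/d_o2 = 1/(20.0) − 1/(54.61) = 0.03169, so d_i2 = 31.6 cm.
The final image is real, 31.6 cm to the right of lens 2 (overall magnification ≈ -0.44).

31.6 cm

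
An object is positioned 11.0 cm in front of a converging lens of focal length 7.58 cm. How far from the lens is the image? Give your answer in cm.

24.4 cm

Thin-lens equation: 1/v = 1/f − 1/u = 1/(7.580) − 1/(11.0) = 0.1319 − 0.09091 = 0.04102, so v = 24.4 cm.
The image is real, inverted and enlarged, on the far side of the lens.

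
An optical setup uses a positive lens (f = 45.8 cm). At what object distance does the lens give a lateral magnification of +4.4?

35.4 cm

m = −d_i/d_o ⇒ d_i = −m·d_o.
1/f = 1/d_o + 1/d_i = 1/d_o − 1/(m·d_o) = (1 − 1/m)/d_o, so d_o = f(1 − 1/m) = (45.80)(1 − 1/(+4.4)) = 35.4 cm.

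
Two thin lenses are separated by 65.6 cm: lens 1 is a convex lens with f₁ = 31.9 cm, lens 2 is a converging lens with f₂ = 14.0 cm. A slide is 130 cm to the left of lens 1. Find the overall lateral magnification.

Lens 1: 1/d_i1 = 1/(31.9) − 1/(130) = 0.02366, so d_i1 = 42.27 cm; m₁ = −d_i1/d_o1 = -0.3252.
d_o2 = 65.6 − (42.27) = 23.33 cm.
Lens 2: 1/d_i2 = 1/(14.0) − 1/(23.33) = 0.02857, so d_i2 = 35.01 cm; m₂ = −d_i2/d_o2 = -1.501.
m = m₁·m₂ = (-0.3252)(-1.501) = +0.488.

m = +0.488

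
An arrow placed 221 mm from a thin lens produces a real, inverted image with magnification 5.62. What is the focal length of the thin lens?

m = −d_i/d_o ⇒ d_i = −m·d_o = −(-5.62)·(221) = 1242 mm.
1/f = 1/d_o + 1/d_i = 1/(221) + 1/(1242) = 0.005330, so f = 188 mm.
Since f is positive, the thin lens is converging.

f = 188 mm (converging)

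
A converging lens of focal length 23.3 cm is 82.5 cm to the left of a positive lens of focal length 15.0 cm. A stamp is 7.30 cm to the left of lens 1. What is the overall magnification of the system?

m = -0.280

Lens 1: 1/d_i1 = 1/(23.3) − 1/(7.30) = -0.09407, so d_i1 = -10.63 cm; m₁ = −d_i1/d_o1 = +1.456.
d_o2 = 82.5 − (-10.63) = 93.13 cm.
Lens 2: 1/d_i2 = 1/(15.0) − 1/(93.13) = 0.05593, so d_i2 = 17.88 cm; m₂ = −d_i2/d_o2 = -0.1920.
m = m₁·m₂ = (+1.456)(-0.1920) = -0.280.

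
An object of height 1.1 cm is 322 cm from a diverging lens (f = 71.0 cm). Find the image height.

0.199 cm

For a diverging lens, f = -71.0 cm.
1/d_i = 1/f − 1/d_o = 1/(-71.00) − 1/(322) = -0.01719, so d_i = -58.17 cm.
m = −d_i/d_o = +0.1807.
|h_i| = |m|·h_o = 0.1807 × 1.1 = 0.199 cm. The image is virtual, upright and reduced, on the same side as the object.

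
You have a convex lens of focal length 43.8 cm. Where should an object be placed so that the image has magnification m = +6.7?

37.3 cm

m = −d_i/d_o ⇒ d_i = −m·d_o.
1/f = 1/d_o + 1/d_i = 1/d_o − 1/(m·d_o) = (1 − 1/m)/d_o, so d_o = f(1 − 1/m) = (43.80)(1 − 1/(+6.7)) = 37.3 cm.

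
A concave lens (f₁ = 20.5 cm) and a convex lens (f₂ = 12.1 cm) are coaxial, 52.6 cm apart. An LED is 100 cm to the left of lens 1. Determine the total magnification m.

m = -0.0358

f₁ = −20.5 cm (diverging).
Lens 1: 1/d_i1 = 1/(-20.5) − 1/(100) = -0.05878, so d_i1 = -17.01 cm; m₁ = −d_i1/d_o1 = +0.1701.
d_o2 = 52.6 − (-17.01) = 69.61 cm.
Lens 2: 1/d_i2 = 1/(12.1) − 1/(69.61) = 0.06828, so d_i2 = 14.65 cm; m₂ = −d_i2/d_o2 = -0.2104.
m = m₁·m₂ = (+0.1701)(-0.2104) = -0.0358.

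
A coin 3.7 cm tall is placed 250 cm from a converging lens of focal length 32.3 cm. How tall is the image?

1/d_i = 1/f − 1/d_o = 1/(32.30) − 1/(250) = 0.02696, so d_i = 37.09 cm.
m = −d_i/d_o = -0.1484.
|h_i| = |m|·h_o = 0.1484 × 3.7 = 0.549 cm. The image is real, inverted and reduced, on the far side of the lens.

0.549 cm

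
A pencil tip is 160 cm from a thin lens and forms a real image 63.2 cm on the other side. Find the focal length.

Real image ⇒ d_i = +63.2 cm.
1/f = 1/d_o + 1/d_i = 1/(160) + 1/(63.2) = 0.02207, so f = 45.3 cm.
Since f is positive, the thin lens is converging.

f = 45.3 cm (converging)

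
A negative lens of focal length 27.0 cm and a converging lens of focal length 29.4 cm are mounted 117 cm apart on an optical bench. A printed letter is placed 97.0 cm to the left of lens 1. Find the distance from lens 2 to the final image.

37.4 cm

Lens 1 is diverging, so f₁ = −27.0 cm.
Lens 1: 1/d_i1 = 1/f₁ − 1/d_o1 = 1/(-27.0) − 1/(97.0) = -0.04735, so d_i1 = -21.12 cm.
The intermediate image is 21.12 cm to the left of lens 1 (virtual), which is 117 − (-21.12) = 138.1 cm to the left of lens 2, so d_o2 = +138.1 cm.
Lens 2: 1/d_i2 = 1/f₂ − 1/d_o2 = 1/(29.4) − 1/(138.1) = 0.02677, so d_i2 = 37.4 cm.
The final image is real, 37.4 cm to the right of lens 2 (overall magnification ≈ -0.059).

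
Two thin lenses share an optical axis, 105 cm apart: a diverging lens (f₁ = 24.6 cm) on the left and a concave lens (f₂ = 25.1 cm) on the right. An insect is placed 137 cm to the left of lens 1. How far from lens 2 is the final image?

20.9 cm

Lens 1 is diverging, so f₁ = −24.6 cm.
Lens 1: 1/d_i1 = 1/f₁ − 1/d_o1 = 1/(-24.6) − 1/(137) = -0.04795, so d_i1 = -20.86 cm.
The intermediate image is 20.86 cm to the left of lens 1 (virtual), which is 105 − (-20.86) = 125.9 cm to the left of lens 2, so d_o2 = +125.9 cm.
Lens 2 is diverging, so f₂ = −25.1 cm.
Lens 2: 1/d_i2 = 1/f₂ − 1/d_o2 = 1/(-25.1) − 1/(125.9) = -0.04778, so d_i2 = -20.9 cm.
The final image is virtual, 20.9 cm to the left of lens 2 (overall magnification ≈ 0.025).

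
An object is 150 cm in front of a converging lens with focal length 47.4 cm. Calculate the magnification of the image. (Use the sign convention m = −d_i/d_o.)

m = -0.462

1/d_i = 1/f − 1/d_o = 1/(47.40) − 1/(150) = 0.01443, so d_i = 69.30 cm.
m = −d_i/d_o = −(69.30)/(150) = -0.462.
The image is real, inverted and reduced, on the far side of the lens.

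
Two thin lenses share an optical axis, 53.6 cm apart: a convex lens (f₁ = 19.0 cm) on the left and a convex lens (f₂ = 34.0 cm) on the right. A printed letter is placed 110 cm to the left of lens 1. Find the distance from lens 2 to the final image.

309 cm

Lens 1: 1/d_i1 = 1/f₁ − 1/d_o1 = 1/(19.0) − 1/(110) = 0.04354, so d_i1 = 22.97 cm.
The intermediate image is 22.97 cm to the right of lens 1, which is 53.6 − (22.97) = 30.63 cm to the left of lens 2, so d_o2 = +30.63 cm.
Lens 2: 1/d_i2 = 1/f₂ − 1/d_o2 = 1/(34.0) − 1/(30.63) = -0.003236, so d_i2 = -309 cm.
The final image is virtual, 309 cm to the left of lens 2 (overall magnification ≈ -2.1).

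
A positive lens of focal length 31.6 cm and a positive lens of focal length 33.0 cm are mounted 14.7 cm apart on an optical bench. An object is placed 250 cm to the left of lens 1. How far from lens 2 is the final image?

Lens 1: 1/d_i1 = 1/f₁ − 1/d_o1 = 1/(31.6) − 1/(250) = 0.02765, so d_i1 = 36.17 cm.
The intermediate image is 36.17 cm to the right of lens 1, which lies 21.47 cm to the right of lens 2 — a virtual object — so d_o2 = −21.47 cm.
Lens 2: 1/d_i2 = 1/f₂ − 1/d_o2 = 1/(33.0) − 1/(-21.47) = 0.07688, so d_i2 = 13.0 cm.
The final image is real, 13.0 cm to the right of lens 2 (overall magnification ≈ -0.088).

13.0 cm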